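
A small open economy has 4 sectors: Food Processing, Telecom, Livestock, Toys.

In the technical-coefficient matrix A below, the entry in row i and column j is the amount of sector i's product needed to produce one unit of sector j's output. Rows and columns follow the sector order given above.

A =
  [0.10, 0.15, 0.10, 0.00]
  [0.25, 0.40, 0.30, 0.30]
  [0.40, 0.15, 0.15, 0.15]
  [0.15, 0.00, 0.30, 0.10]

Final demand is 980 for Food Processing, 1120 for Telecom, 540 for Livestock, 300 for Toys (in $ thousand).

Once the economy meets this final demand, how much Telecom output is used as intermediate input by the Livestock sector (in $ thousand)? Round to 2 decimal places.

I − A =
  [   0.90    -0.15    -0.10     0.00]
  [  -0.25     0.60    -0.30    -0.30]
  [  -0.40    -0.15     0.85    -0.15]
  [  -0.15     0.00    -0.30     0.90]
Compute the cofactors C_ij = (−1)^(i+j)·(3×3 minor ij) of I−A; the adjugate is their transpose:
adj(I−A) = Cᵀ =
  [ 0.378000   0.121500   0.108000   0.058500]
  [ 0.369000   0.609750   0.351000   0.261750]
  [ 0.270000   0.178875   0.445500   0.133875]
  [ 0.153000   0.079875   0.166500   0.340875]
det(I−A) = Σ_j (I−A)_1j·C_1j = (0.90)(0.378000) + (-0.15)(0.369000) + (-0.10)(0.270000) + (0.00)(0.153000) = 0.25785
(I − A)⁻¹ = adj(I−A) / det(I−A) ≈
  [   1.4660     0.4712     0.4188     0.2269]
  [   1.4311     2.3647     1.3613     1.0151]
  [   1.0471     0.6937     1.7277     0.5192]
  [   0.5934     0.3098     0.6457     1.3220]
First solve x = (I − A)⁻¹ d = adj(I−A)·d / det(I−A); in particular x_3 = (0.270000·980 + 0.178875·1120 + 0.445500·540 + 0.133875·300) / 0.25785 = 745.6725 / 0.25785 ≈ 2891.8848.
Intermediate flow from 2 to 3: z_23 = a_23 · x_3 = 0.30 × 745.6725 / 0.25785 = 223.70175 / 0.25785 ≈ 867.57.

z_23 = 867.57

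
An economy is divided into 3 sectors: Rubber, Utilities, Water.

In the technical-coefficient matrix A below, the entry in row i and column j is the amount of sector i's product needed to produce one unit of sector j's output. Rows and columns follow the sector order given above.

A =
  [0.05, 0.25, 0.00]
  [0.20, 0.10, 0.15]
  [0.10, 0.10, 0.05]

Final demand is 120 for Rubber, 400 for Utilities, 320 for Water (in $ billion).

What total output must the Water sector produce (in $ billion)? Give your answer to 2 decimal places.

x_3 = 426.92

I − A =
  [   0.95    -0.25     0.00]
  [  -0.20     0.90    -0.15]
  [  -0.10    -0.10     0.95]
Cofactors of I−A, C_ij = (−1)^(i+j)·(minor ij) (rows/columns in the sector order above):
  C_11 = (0.90)(0.95) − (-0.15)(-0.10) = 0.8400
  C_12 = −[(-0.20)(0.95) − (-0.15)(-0.10)] = 0.2050
  C_13 = (-0.20)(-0.10) − (0.90)(-0.10) = 0.1100
  C_21 = −[(-0.25)(0.95) − (0.00)(-0.10)] = 0.2375
  C_22 = (0.95)(0.95) − (0.00)(-0.10) = 0.9025
  C_23 = −[(0.95)(-0.10) − (-0.25)(-0.10)] = 0.1200
  C_31 = (-0.25)(-0.15) − (0.00)(0.90) = 0.0375
  C_32 = −[(0.95)(-0.15) − (0.00)(-0.20)] = 0.1425
  C_33 = (0.95)(0.90) − (-0.25)(-0.20) = 0.8050
det(I−A) = Σ_j (I−A)_1j·C_1j = (0.95)(0.8400) + (-0.25)(0.2050) + (0.00)(0.1100) = 0.74675
adj(I−A) = Cᵀ =
  [ 0.8400   0.2375   0.0375]
  [ 0.2050   0.9025   0.1425]
  [ 0.1100   0.1200   0.8050]
(I − A)⁻¹ = adj(I−A) / det(I−A) ≈
  [   1.1249     0.3180     0.0502]
  [   0.2745     1.2086     0.1908]
  [   0.1473     0.1607     1.0780]
x = (I − A)⁻¹ d = adj(I−A)·d / det(I−A), with det(I−A) = 0.74675:
  x_1 = (0.8400·120 + 0.2375·400 + 0.0375·320) / 0.74675 = 207.80 / 0.74675 ≈ 278.27
  x_2 = (0.2050·120 + 0.9025·400 + 0.1425·320) / 0.74675 = 431.20 / 0.74675 ≈ 577.44
  x_3 = (0.1100·120 + 0.1200·400 + 0.8050·320) / 0.74675 = 318.80 / 0.74675 ≈ 426.92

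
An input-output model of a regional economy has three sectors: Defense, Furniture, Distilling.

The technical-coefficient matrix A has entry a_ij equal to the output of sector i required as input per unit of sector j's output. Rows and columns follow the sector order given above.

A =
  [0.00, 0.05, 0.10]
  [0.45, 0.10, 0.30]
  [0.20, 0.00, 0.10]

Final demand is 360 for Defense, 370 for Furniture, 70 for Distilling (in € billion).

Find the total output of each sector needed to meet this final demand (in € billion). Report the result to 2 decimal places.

I − A =
  [   1.00    -0.05    -0.10]
  [  -0.45     0.90    -0.30]
  [  -0.20     0.00     0.90]
Cofactors of I−A, C_ij = (−1)^(i+j)·(minor ij) (rows/columns in the sector order above):
  C_11 = (0.90)(0.90) − (-0.30)(0.00) = 0.8100
  C_12 = −[(-0.45)(0.90) − (-0.30)(-0.20)] = 0.4650
  C_13 = (-0.45)(0.00) − (0.90)(-0.20) = 0.1800
  C_21 = −[(-0.05)(0.90) − (-0.10)(0.00)] = 0.0450
  C_22 = (1.00)(0.90) − (-0.10)(-0.20) = 0.8800
  C_23 = −[(1.00)(0.00) − (-0.05)(-0.20)] = 0.0100
  C_31 = (-0.05)(-0.30) − (-0.10)(0.90) = 0.1050
  C_32 = −[(1.00)(-0.30) − (-0.10)(-0.45)] = 0.3450
  C_33 = (1.00)(0.90) − (-0.05)(-0.45) = 0.8775
det(I−A) = Σ_j (I−A)_1j·C_1j = (1.00)(0.8100) + (-0.05)(0.4650) + (-0.10)(0.1800) = 0.76875
adj(I−A) = Cᵀ =
  [ 0.8100   0.0450   0.1050]
  [ 0.4650   0.8800   0.3450]
  [ 0.1800   0.0100   0.8775]
(I − A)⁻¹ = adj(I−A) / det(I−A) ≈
  [   1.0537     0.0585     0.1366]
  [   0.6049     1.1447     0.4488]
  [   0.2341     0.0130     1.1415]
x = (I − A)⁻¹ d = adj(I−A)·d / det(I−A), with det(I−A) = 0.76875:
  x_1 = (0.8100·360 + 0.0450·370 + 0.1050·70) / 0.76875 = 315.60 / 0.76875 ≈ 410.54
  x_2 = (0.4650·360 + 0.8800·370 + 0.3450·70) / 0.76875 = 517.15 / 0.76875 ≈ 672.72
  x_3 = (0.1800·360 + 0.0100·370 + 0.8775·70) / 0.76875 = 129.925 / 0.76875 ≈ 169.01

x_1 = 410.54, x_2 = 672.72, x_3 = 169.01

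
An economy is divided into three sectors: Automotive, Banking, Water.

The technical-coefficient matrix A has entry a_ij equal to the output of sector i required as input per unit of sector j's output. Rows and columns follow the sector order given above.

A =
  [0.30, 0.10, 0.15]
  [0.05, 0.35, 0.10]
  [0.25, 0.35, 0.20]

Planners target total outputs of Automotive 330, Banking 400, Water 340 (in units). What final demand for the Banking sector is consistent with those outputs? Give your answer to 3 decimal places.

I − A =
  [   0.70    -0.10    -0.15]
  [  -0.05     0.65    -0.10]
  [  -0.25    -0.35     0.80]
d = (I − A) x:
  d_A = (+0.70)·330 + (-0.10)·400 + (-0.15)·340 = 140.000
  d_B = (-0.05)·330 + (+0.65)·400 + (-0.10)·340 = 209.500
  d_W = (-0.25)·330 + (-0.35)·400 + (+0.80)·340 = 49.500

d_B = 209.500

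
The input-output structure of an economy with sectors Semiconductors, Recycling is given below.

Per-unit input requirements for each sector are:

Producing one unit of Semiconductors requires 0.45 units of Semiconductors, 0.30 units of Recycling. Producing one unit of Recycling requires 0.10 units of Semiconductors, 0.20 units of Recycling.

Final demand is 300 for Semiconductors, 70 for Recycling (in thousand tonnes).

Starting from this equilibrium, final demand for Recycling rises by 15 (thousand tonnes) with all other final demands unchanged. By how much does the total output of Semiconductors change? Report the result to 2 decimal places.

Δx_1 = 3.66

I − A =
  [   0.55    -0.10]
  [  -0.30     0.80]
det(I−A) = (0.55)(0.80) − (-0.10)(-0.30) = 0.4100
adj(I−A) = [[0.80, 0.10], [0.30, 0.55]]
(I − A)⁻¹ = adj(I−A) / det(I−A) ≈
  [   1.9512     0.2439]
  [   0.7317     1.3415]
Δx = (I − A)⁻¹ Δd with Δd having +15 in the Recycling component and 0 elsewhere.
So Δx_1 = L_12 · (+15), where L_12 = adj(I−A)_12 / det(I−A) = 0.10 / 0.4100.
Δx_1 = 0.10 × (+15) / 0.4100 = 1.50 / 0.4100 ≈ 3.66.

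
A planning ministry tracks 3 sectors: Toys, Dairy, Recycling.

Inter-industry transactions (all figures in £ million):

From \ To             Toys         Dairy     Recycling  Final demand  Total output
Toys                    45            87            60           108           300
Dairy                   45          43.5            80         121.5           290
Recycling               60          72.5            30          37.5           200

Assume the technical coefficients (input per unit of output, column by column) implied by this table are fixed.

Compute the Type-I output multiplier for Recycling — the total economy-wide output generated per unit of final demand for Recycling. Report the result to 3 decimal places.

Technical coefficients a_ij = z_ij / X_j:
  a_TT = 45/300 = 0.15, a_DT = 45/300 = 0.15, a_RT = 60/300 = 0.20
  a_TD = 87/290 = 0.30, a_DD = 43.5/290 = 0.15, a_RD = 72.5/290 = 0.25
  a_TR = 60/200 = 0.30, a_DR = 80/200 = 0.40, a_RR = 30/200 = 0.15
I − A =
  [   0.85    -0.30    -0.30]
  [  -0.15     0.85    -0.40]
  [  -0.20    -0.25     0.85]
Cofactors of I−A, C_ij = (−1)^(i+j)·(minor ij) (rows/columns in the sector order above):
  C_11 = (0.85)(0.85) − (-0.40)(-0.25) = 0.6225
  C_12 = −[(-0.15)(0.85) − (-0.40)(-0.20)] = 0.2075
  C_13 = (-0.15)(-0.25) − (0.85)(-0.20) = 0.2075
  C_21 = −[(-0.30)(0.85) − (-0.30)(-0.25)] = 0.3300
  C_22 = (0.85)(0.85) − (-0.30)(-0.20) = 0.6625
  C_23 = −[(0.85)(-0.25) − (-0.30)(-0.20)] = 0.2725
  C_31 = (-0.30)(-0.40) − (-0.30)(0.85) = 0.3750
  C_32 = −[(0.85)(-0.40) − (-0.30)(-0.15)] = 0.3850
  C_33 = (0.85)(0.85) − (-0.30)(-0.15) = 0.6775
det(I−A) = Σ_j (I−A)_1j·C_1j = (0.85)(0.6225) + (-0.30)(0.2075) + (-0.30)(0.2075) = 0.404625
adj(I−A) = Cᵀ =
  [ 0.6225   0.3300   0.3750]
  [ 0.2075   0.6625   0.3850]
  [ 0.2075   0.2725   0.6775]
(I − A)⁻¹ = adj(I−A) / det(I−A) ≈
  [   1.5385     0.8156     0.9268]
  [   0.5128     1.6373     0.9515]
  [   0.5128     0.6735     1.6744]
The output multiplier for sector j is the column-j sum of the Leontief inverse (I − A)⁻¹ = adj(I−A) / det(I−A).
Column R of adj(I−A): (0.3750, 0.3850, 0.6775); det(I−A) = 0.404625.
m_R = (0.3750 + 0.3850 + 0.6775) / 0.404625 = 1.4375 / 0.404625 ≈ 3.553.

m_R = 3.553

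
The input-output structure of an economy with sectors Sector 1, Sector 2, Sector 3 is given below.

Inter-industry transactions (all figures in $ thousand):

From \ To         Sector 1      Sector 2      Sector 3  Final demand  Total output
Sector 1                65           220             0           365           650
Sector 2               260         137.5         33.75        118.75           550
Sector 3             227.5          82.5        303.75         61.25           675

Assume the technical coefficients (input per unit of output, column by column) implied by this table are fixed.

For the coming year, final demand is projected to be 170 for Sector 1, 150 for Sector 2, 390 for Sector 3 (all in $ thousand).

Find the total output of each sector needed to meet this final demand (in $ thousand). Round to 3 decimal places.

x_1 = 406.865, x_2 = 490.445, x_3 = 1101.763

Technical coefficients a_ij = z_ij / X_j:
  a_11 = 65/650 = 0.10, a_21 = 260/650 = 0.40, a_31 = 227.5/650 = 0.35
  a_12 = 220/550 = 0.40, a_22 = 137.5/550 = 0.25, a_32 = 82.5/550 = 0.15
  a_13 = 0/675 = 0.00, a_23 = 33.75/675 = 0.05, a_33 = 303.75/675 = 0.45
I − A =
  [   0.90    -0.40     0.00]
  [  -0.40     0.75    -0.05]
  [  -0.35    -0.15     0.55]
Cofactors of I−A, C_ij = (−1)^(i+j)·(minor ij) (rows/columns in the sector order above):
  C_11 = (0.75)(0.55) − (-0.05)(-0.15) = 0.4050
  C_12 = −[(-0.40)(0.55) − (-0.05)(-0.35)] = 0.2375
  C_13 = (-0.40)(-0.15) − (0.75)(-0.35) = 0.3225
  C_21 = −[(-0.40)(0.55) − (0.00)(-0.15)] = 0.2200
  C_22 = (0.90)(0.55) − (0.00)(-0.35) = 0.4950
  C_23 = −[(0.90)(-0.15) − (-0.40)(-0.35)] = 0.2750
  C_31 = (-0.40)(-0.05) − (0.00)(0.75) = 0.0200
  C_32 = −[(0.90)(-0.05) − (0.00)(-0.40)] = 0.0450
  C_33 = (0.90)(0.75) − (-0.40)(-0.40) = 0.5150
det(I−A) = Σ_j (I−A)_1j·C_1j = (0.90)(0.4050) + (-0.40)(0.2375) + (0.00)(0.3225) = 0.2695
adj(I−A) = Cᵀ =
  [ 0.4050   0.2200   0.0200]
  [ 0.2375   0.4950   0.0450]
  [ 0.3225   0.2750   0.5150]
(I − A)⁻¹ = adj(I−A) / det(I−A) ≈
  [   1.5028     0.8163     0.0742]
  [   0.8813     1.8367     0.1670]
  [   1.1967     1.0204     1.9109]
x = (I − A)⁻¹ d = adj(I−A)·d / det(I−A), with det(I−A) = 0.2695:
  x_1 = (0.4050·170 + 0.2200·150 + 0.0200·390) / 0.2695 = 109.65 / 0.2695 ≈ 406.865
  x_2 = (0.2375·170 + 0.4950·150 + 0.0450·390) / 0.2695 = 132.175 / 0.2695 ≈ 490.445
  x_3 = (0.3225·170 + 0.2750·150 + 0.5150·390) / 0.2695 = 296.925 / 0.2695 ≈ 1101.763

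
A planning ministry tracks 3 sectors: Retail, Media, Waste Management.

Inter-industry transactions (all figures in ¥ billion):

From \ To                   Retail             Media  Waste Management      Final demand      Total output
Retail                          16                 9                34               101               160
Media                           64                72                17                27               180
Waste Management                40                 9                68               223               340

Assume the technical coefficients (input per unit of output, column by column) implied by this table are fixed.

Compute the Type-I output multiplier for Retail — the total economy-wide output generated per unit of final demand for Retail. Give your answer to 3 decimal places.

Technical coefficients a_ij = z_ij / X_j:
  a_RR = 16/160 = 0.10, a_MR = 64/160 = 0.40, a_WR = 40/160 = 0.25
  a_RM = 9/180 = 0.05, a_MM = 72/180 = 0.40, a_WM = 9/180 = 0.05
  a_RW = 34/340 = 0.10, a_MW = 17/340 = 0.05, a_WW = 68/340 = 0.20
I − A =
  [   0.90    -0.05    -0.10]
  [  -0.40     0.60    -0.05]
  [  -0.25    -0.05     0.80]
Cofactors of I−A, C_ij = (−1)^(i+j)·(minor ij) (rows/columns in the sector order above):
  C_11 = (0.60)(0.80) − (-0.05)(-0.05) = 0.4775
  C_12 = −[(-0.40)(0.80) − (-0.05)(-0.25)] = 0.3325
  C_13 = (-0.40)(-0.05) − (0.60)(-0.25) = 0.1700
  C_21 = −[(-0.05)(0.80) − (-0.10)(-0.05)] = 0.0450
  C_22 = (0.90)(0.80) − (-0.10)(-0.25) = 0.6950
  C_23 = −[(0.90)(-0.05) − (-0.05)(-0.25)] = 0.0575
  C_31 = (-0.05)(-0.05) − (-0.10)(0.60) = 0.0625
  C_32 = −[(0.90)(-0.05) − (-0.10)(-0.40)] = 0.0850
  C_33 = (0.90)(0.60) − (-0.05)(-0.40) = 0.5200
det(I−A) = Σ_j (I−A)_1j·C_1j = (0.90)(0.4775) + (-0.05)(0.3325) + (-0.10)(0.1700) = 0.396125
adj(I−A) = Cᵀ =
  [ 0.4775   0.0450   0.0625]
  [ 0.3325   0.6950   0.0850]
  [ 0.1700   0.0575   0.5200]
(I − A)⁻¹ = adj(I−A) / det(I−A) ≈
  [   1.2054     0.1136     0.1578]
  [   0.8394     1.7545     0.2146]
  [   0.4292     0.1452     1.3127]
The output multiplier for sector j is the column-j sum of the Leontief inverse (I − A)⁻¹ = adj(I−A) / det(I−A).
Column R of adj(I−A): (0.4775, 0.3325, 0.1700); det(I−A) = 0.396125.
m_R = (0.4775 + 0.3325 + 0.1700) / 0.396125 = 0.98 / 0.396125 ≈ 2.474.

m_R = 2.474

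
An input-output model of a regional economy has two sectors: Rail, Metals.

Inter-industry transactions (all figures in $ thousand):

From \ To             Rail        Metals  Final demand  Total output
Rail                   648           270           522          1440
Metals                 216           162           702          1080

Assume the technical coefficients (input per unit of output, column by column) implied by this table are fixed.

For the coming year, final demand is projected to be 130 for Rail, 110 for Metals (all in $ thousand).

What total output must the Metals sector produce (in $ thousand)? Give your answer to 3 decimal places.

x_2 = 186.047

Technical coefficients a_ij = z_ij / X_j:
  a_11 = 648/1440 = 0.45, a_21 = 216/1440 = 0.15
  a_12 = 270/1080 = 0.25, a_22 = 162/1080 = 0.15
I − A =
  [   0.55    -0.25]
  [  -0.15     0.85]
det(I−A) = (0.55)(0.85) − (-0.25)(-0.15) = 0.4300
adj(I−A) = [[0.85, 0.25], [0.15, 0.55]]
(I − A)⁻¹ = adj(I−A) / det(I−A) ≈
  [   1.9767     0.5814]
  [   0.3488     1.2791]
x = (I − A)⁻¹ d = adj(I−A)·d / det(I−A), with det(I−A) = 0.4300:
  x_1 = (0.85·130 + 0.25·110) / 0.4300 = 138.00 / 0.4300 ≈ 320.930
  x_2 = (0.15·130 + 0.55·110) / 0.4300 = 80.00 / 0.4300 ≈ 186.047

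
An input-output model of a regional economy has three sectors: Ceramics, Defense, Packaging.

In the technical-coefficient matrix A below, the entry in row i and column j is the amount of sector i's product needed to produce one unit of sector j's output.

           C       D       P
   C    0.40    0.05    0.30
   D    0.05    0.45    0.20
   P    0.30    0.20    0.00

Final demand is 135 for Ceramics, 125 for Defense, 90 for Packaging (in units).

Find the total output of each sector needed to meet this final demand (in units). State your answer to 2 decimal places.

I − A =
  [   0.60    -0.05    -0.30]
  [  -0.05     0.55    -0.20]
  [  -0.30    -0.20     1.00]
Cofactors of I−A, C_ij = (−1)^(i+j)·(minor ij) (rows/columns in the sector order above):
  C_11 = (0.55)(1.00) − (-0.20)(-0.20) = 0.5100
  C_12 = −[(-0.05)(1.00) − (-0.20)(-0.30)] = 0.1100
  C_13 = (-0.05)(-0.20) − (0.55)(-0.30) = 0.1750
  C_21 = −[(-0.05)(1.00) − (-0.30)(-0.20)] = 0.1100
  C_22 = (0.60)(1.00) − (-0.30)(-0.30) = 0.5100
  C_23 = −[(0.60)(-0.20) − (-0.05)(-0.30)] = 0.1350
  C_31 = (-0.05)(-0.20) − (-0.30)(0.55) = 0.1750
  C_32 = −[(0.60)(-0.20) − (-0.30)(-0.05)] = 0.1350
  C_33 = (0.60)(0.55) − (-0.05)(-0.05) = 0.3275
det(I−A) = Σ_j (I−A)_1j·C_1j = (0.60)(0.5100) + (-0.05)(0.1100) + (-0.30)(0.1750) = 0.2480
adj(I−A) = Cᵀ =
  [ 0.5100   0.1100   0.1750]
  [ 0.1100   0.5100   0.1350]
  [ 0.1750   0.1350   0.3275]
(I − A)⁻¹ = adj(I−A) / det(I−A) ≈
  [   2.0565     0.4435     0.7056]
  [   0.4435     2.0565     0.5444]
  [   0.7056     0.5444     1.3206]
x = (I − A)⁻¹ d = adj(I−A)·d / det(I−A), with det(I−A) = 0.2480:
  x_C = (0.5100·135 + 0.1100·125 + 0.1750·90) / 0.2480 = 98.35 / 0.2480 ≈ 396.57
  x_D = (0.1100·135 + 0.5100·125 + 0.1350·90) / 0.2480 = 90.75 / 0.2480 ≈ 365.93
  x_P = (0.1750·135 + 0.1350·125 + 0.3275·90) / 0.2480 = 69.975 / 0.2480 ≈ 282.16

x_C = 396.57, x_D = 365.93, x_P = 282.16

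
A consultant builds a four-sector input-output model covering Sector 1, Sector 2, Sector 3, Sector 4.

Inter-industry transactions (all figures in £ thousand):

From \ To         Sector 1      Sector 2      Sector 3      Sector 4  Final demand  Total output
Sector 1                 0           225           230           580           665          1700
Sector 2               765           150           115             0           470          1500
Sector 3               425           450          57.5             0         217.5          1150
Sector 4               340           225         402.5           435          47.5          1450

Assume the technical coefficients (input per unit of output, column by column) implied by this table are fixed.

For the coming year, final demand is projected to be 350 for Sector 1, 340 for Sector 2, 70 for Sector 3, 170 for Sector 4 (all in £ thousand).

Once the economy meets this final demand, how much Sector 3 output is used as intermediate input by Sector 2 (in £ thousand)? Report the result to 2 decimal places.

Technical coefficients a_ij = z_ij / X_j:
  a_11 = 0/1700 = 0.00, a_21 = 765/1700 = 0.45, a_31 = 425/1700 = 0.25, a_41 = 340/1700 = 0.20
  a_12 = 225/1500 = 0.15, a_22 = 150/1500 = 0.10, a_32 = 450/1500 = 0.30, a_42 = 225/1500 = 0.15
  a_13 = 230/1150 = 0.20, a_23 = 115/1150 = 0.10, a_33 = 57.5/1150 = 0.05, a_43 = 402.5/1150 = 0.35
  a_14 = 580/1450 = 0.40, a_24 = 0/1450 = 0.00, a_34 = 0/1450 = 0.00, a_44 = 435/1450 = 0.30
I − A =
  [   1.00    -0.15    -0.20    -0.40]
  [  -0.45     0.90    -0.10     0.00]
  [  -0.25    -0.30     0.95     0.00]
  [  -0.20    -0.15    -0.35     0.70]
Compute the cofactors C_ij = (−1)^(i+j)·(3×3 minor ij) of I−A; the adjugate is their transpose:
adj(I−A) = Cᵀ =
  [ 0.577500   0.240750   0.268500   0.330000]
  [ 0.316750   0.519000   0.188000   0.181000]
  [ 0.252000   0.227250   0.483750   0.144000]
  [ 0.358875   0.293625   0.358875   0.685125]
det(I−A) = Σ_j (I−A)_1j·C_1j = (1.00)(0.577500) + (-0.15)(0.316750) + (-0.20)(0.252000) + (-0.40)(0.358875) = 0.3360375
(I − A)⁻¹ = adj(I−A) / det(I−A) ≈
  [   1.7186     0.7164     0.7990     0.9820]
  [   0.9426     1.5445     0.5595     0.5386]
  [   0.7499     0.6763     1.4396     0.4285]
  [   1.0680     0.8738     1.0680     2.0388]
First solve x = (I − A)⁻¹ d = adj(I−A)·d / det(I−A); in particular x_2 = (0.316750·350 + 0.519000·340 + 0.188000·70 + 0.181000·170) / 0.3360375 = 331.2525 / 0.3360375 ≈ 985.7605.
Intermediate flow from 3 to 2: z_32 = a_32 · x_2 = 0.30 × 331.2525 / 0.3360375 = 99.37575 / 0.3360375 ≈ 295.73.

z_32 = 295.73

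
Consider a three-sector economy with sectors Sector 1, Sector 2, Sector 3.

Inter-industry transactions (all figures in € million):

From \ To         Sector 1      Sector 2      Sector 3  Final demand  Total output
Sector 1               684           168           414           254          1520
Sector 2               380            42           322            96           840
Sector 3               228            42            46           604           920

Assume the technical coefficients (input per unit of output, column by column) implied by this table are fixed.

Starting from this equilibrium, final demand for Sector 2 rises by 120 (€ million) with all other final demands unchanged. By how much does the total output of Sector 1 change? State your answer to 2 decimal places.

Technical coefficients a_ij = z_ij / X_j:
  a_11 = 684/1520 = 0.45, a_21 = 380/1520 = 0.25, a_31 = 228/1520 = 0.15
  a_12 = 168/840 = 0.20, a_22 = 42/840 = 0.05, a_32 = 42/840 = 0.05
  a_13 = 414/920 = 0.45, a_23 = 322/920 = 0.35, a_33 = 46/920 = 0.05
I − A =
  [   0.55    -0.20    -0.45]
  [  -0.25     0.95    -0.35]
  [  -0.15    -0.05     0.95]
Cofactors of I−A, C_ij = (−1)^(i+j)·(minor ij) (rows/columns in the sector order above):
  C_11 = (0.95)(0.95) − (-0.35)(-0.05) = 0.8850
  C_12 = −[(-0.25)(0.95) − (-0.35)(-0.15)] = 0.2900
  C_13 = (-0.25)(-0.05) − (0.95)(-0.15) = 0.1550
  C_21 = −[(-0.20)(0.95) − (-0.45)(-0.05)] = 0.2125
  C_22 = (0.55)(0.95) − (-0.45)(-0.15) = 0.4550
  C_23 = −[(0.55)(-0.05) − (-0.20)(-0.15)] = 0.0575
  C_31 = (-0.20)(-0.35) − (-0.45)(0.95) = 0.4975
  C_32 = −[(0.55)(-0.35) − (-0.45)(-0.25)] = 0.3050
  C_33 = (0.55)(0.95) − (-0.20)(-0.25) = 0.4725
det(I−A) = Σ_j (I−A)_1j·C_1j = (0.55)(0.8850) + (-0.20)(0.2900) + (-0.45)(0.1550) = 0.3590
adj(I−A) = Cᵀ =
  [ 0.8850   0.2125   0.4975]
  [ 0.2900   0.4550   0.3050]
  [ 0.1550   0.0575   0.4725]
(I − A)⁻¹ = adj(I−A) / det(I−A) ≈
  [   2.4652     0.5919     1.3858]
  [   0.8078     1.2674     0.8496]
  [   0.4318     0.1602     1.3162]
Δx = (I − A)⁻¹ Δd with Δd having +120 in the Sector 2 component and 0 elsewhere.
So Δx_1 = L_12 · (+120), where L_12 = adj(I−A)_12 / det(I−A) = 0.2125 / 0.3590.
Δx_1 = 0.2125 × (+120) / 0.3590 = 25.50 / 0.3590 ≈ 71.03.

Δx_1 = 71.03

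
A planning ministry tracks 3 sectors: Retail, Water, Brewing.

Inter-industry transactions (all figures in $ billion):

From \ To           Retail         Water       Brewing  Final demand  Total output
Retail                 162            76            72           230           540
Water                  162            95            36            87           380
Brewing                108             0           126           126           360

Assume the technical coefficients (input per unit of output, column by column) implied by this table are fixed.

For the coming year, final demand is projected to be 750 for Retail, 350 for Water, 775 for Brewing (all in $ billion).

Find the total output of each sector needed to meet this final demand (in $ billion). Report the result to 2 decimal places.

x_1 = 2023.77, x_2 = 1518.17, x_3 = 1815.00

Technical coefficients a_ij = z_ij / X_j:
  a_11 = 162/540 = 0.30, a_21 = 162/540 = 0.30, a_31 = 108/540 = 0.20
  a_12 = 76/380 = 0.20, a_22 = 95/380 = 0.25, a_32 = 0/380 = 0.00
  a_13 = 72/360 = 0.20, a_23 = 36/360 = 0.10, a_33 = 126/360 = 0.35
I − A =
  [   0.70    -0.20    -0.20]
  [  -0.30     0.75    -0.10]
  [  -0.20     0.00     0.65]
Cofactors of I−A, C_ij = (−1)^(i+j)·(minor ij) (rows/columns in the sector order above):
  C_11 = (0.75)(0.65) − (-0.10)(0.00) = 0.4875
  C_12 = −[(-0.30)(0.65) − (-0.10)(-0.20)] = 0.2150
  C_13 = (-0.30)(0.00) − (0.75)(-0.20) = 0.1500
  C_21 = −[(-0.20)(0.65) − (-0.20)(0.00)] = 0.1300
  C_22 = (0.70)(0.65) − (-0.20)(-0.20) = 0.4150
  C_23 = −[(0.70)(0.00) − (-0.20)(-0.20)] = 0.0400
  C_31 = (-0.20)(-0.10) − (-0.20)(0.75) = 0.1700
  C_32 = −[(0.70)(-0.10) − (-0.20)(-0.30)] = 0.1300
  C_33 = (0.70)(0.75) − (-0.20)(-0.30) = 0.4650
det(I−A) = Σ_j (I−A)_1j·C_1j = (0.70)(0.4875) + (-0.20)(0.2150) + (-0.20)(0.1500) = 0.26825
adj(I−A) = Cᵀ =
  [ 0.4875   0.1300   0.1700]
  [ 0.2150   0.4150   0.1300]
  [ 0.1500   0.0400   0.4650]
(I − A)⁻¹ = adj(I−A) / det(I−A) ≈
  [   1.8173     0.4846     0.6337]
  [   0.8015     1.5471     0.4846]
  [   0.5592     0.1491     1.7335]
x = (I − A)⁻¹ d = adj(I−A)·d / det(I−A), with det(I−A) = 0.26825:
  x_1 = (0.4875·750 + 0.1300·350 + 0.1700·775) / 0.26825 = 542.875 / 0.26825 ≈ 2023.77
  x_2 = (0.2150·750 + 0.4150·350 + 0.1300·775) / 0.26825 = 407.25 / 0.26825 ≈ 1518.17
  x_3 = (0.1500·750 + 0.0400·350 + 0.4650·775) / 0.26825 = 486.875 / 0.26825 ≈ 1815.00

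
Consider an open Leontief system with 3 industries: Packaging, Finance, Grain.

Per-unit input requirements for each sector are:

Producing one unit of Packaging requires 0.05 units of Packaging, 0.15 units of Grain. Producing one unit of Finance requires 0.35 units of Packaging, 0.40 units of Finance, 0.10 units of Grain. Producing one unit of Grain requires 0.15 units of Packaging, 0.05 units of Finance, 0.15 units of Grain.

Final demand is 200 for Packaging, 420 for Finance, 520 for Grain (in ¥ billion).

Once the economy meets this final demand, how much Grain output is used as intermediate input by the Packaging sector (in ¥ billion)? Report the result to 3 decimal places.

z_31 = 93.227

I − A =
  [   0.95    -0.35    -0.15]
  [   0.00     0.60    -0.05]
  [  -0.15    -0.10     0.85]
Cofactors of I−A, C_ij = (−1)^(i+j)·(minor ij) (rows/columns in the sector order above):
  C_11 = (0.60)(0.85) − (-0.05)(-0.10) = 0.5050
  C_12 = −[(0.00)(0.85) − (-0.05)(-0.15)] = 0.0075
  C_13 = (0.00)(-0.10) − (0.60)(-0.15) = 0.0900
  C_21 = −[(-0.35)(0.85) − (-0.15)(-0.10)] = 0.3125
  C_22 = (0.95)(0.85) − (-0.15)(-0.15) = 0.7850
  C_23 = −[(0.95)(-0.10) − (-0.35)(-0.15)] = 0.1475
  C_31 = (-0.35)(-0.05) − (-0.15)(0.60) = 0.1075
  C_32 = −[(0.95)(-0.05) − (-0.15)(0.00)] = 0.0475
  C_33 = (0.95)(0.60) − (-0.35)(0.00) = 0.5700
det(I−A) = Σ_j (I−A)_1j·C_1j = (0.95)(0.5050) + (-0.35)(0.0075) + (-0.15)(0.0900) = 0.463625
adj(I−A) = Cᵀ =
  [ 0.5050   0.3125   0.1075]
  [ 0.0075   0.7850   0.0475]
  [ 0.0900   0.1475   0.5700]
(I − A)⁻¹ = adj(I−A) / det(I−A) ≈
  [   1.0892     0.6740     0.2319]
  [   0.0162     1.6932     0.1025]
  [   0.1941     0.3181     1.2294]
First solve x = (I − A)⁻¹ d = adj(I−A)·d / det(I−A); in particular x_1 = (0.5050·200 + 0.3125·420 + 0.1075·520) / 0.463625 = 288.15 / 0.463625 ≈ 621.51523.
Intermediate flow from 3 to 1: z_31 = a_31 · x_1 = 0.15 × 288.15 / 0.463625 = 43.2225 / 0.463625 ≈ 93.227.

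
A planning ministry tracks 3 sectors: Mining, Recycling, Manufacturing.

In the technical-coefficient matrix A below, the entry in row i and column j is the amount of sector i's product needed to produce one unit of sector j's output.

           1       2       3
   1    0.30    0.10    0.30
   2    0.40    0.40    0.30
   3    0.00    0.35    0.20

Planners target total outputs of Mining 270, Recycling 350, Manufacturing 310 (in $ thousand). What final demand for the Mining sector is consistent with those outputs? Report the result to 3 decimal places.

I − A =
  [   0.70    -0.10    -0.30]
  [  -0.40     0.60    -0.30]
  [   0.00    -0.35     0.80]
d = (I − A) x:
  d_1 = (+0.70)·270 + (-0.10)·350 + (-0.30)·310 = 61.000
  d_2 = (-0.40)·270 + (+0.60)·350 + (-0.30)·310 = 9.000
  d_3 = (+0.00)·270 + (-0.35)·350 + (+0.80)·310 = 125.500

d_1 = 61.000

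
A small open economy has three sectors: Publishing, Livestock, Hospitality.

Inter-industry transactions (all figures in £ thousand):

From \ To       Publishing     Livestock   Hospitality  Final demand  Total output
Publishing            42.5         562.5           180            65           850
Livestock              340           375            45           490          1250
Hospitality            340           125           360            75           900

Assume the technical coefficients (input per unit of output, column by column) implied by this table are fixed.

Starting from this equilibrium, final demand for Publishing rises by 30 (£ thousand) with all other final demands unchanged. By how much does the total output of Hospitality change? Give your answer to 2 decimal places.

Δx_3 = 45.02

Technical coefficients a_ij = z_ij / X_j:
  a_11 = 42.5/850 = 0.05, a_21 = 340/850 = 0.40, a_31 = 340/850 = 0.40
  a_12 = 562.5/1250 = 0.45, a_22 = 375/1250 = 0.30, a_32 = 125/1250 = 0.10
  a_13 = 180/900 = 0.20, a_23 = 45/900 = 0.05, a_33 = 360/900 = 0.40
I − A =
  [   0.95    -0.45    -0.20]
  [  -0.40     0.70    -0.05]
  [  -0.40    -0.10     0.60]
Cofactors of I−A, C_ij = (−1)^(i+j)·(minor ij) (rows/columns in the sector order above):
  C_11 = (0.70)(0.60) − (-0.05)(-0.10) = 0.4150
  C_12 = −[(-0.40)(0.60) − (-0.05)(-0.40)] = 0.2600
  C_13 = (-0.40)(-0.10) − (0.70)(-0.40) = 0.3200
  C_21 = −[(-0.45)(0.60) − (-0.20)(-0.10)] = 0.2900
  C_22 = (0.95)(0.60) − (-0.20)(-0.40) = 0.4900
  C_23 = −[(0.95)(-0.10) − (-0.45)(-0.40)] = 0.2750
  C_31 = (-0.45)(-0.05) − (-0.20)(0.70) = 0.1625
  C_32 = −[(0.95)(-0.05) − (-0.20)(-0.40)] = 0.1275
  C_33 = (0.95)(0.70) − (-0.45)(-0.40) = 0.4850
det(I−A) = Σ_j (I−A)_1j·C_1j = (0.95)(0.4150) + (-0.45)(0.2600) + (-0.20)(0.3200) = 0.21325
adj(I−A) = Cᵀ =
  [ 0.4150   0.2900   0.1625]
  [ 0.2600   0.4900   0.1275]
  [ 0.3200   0.2750   0.4850]
(I − A)⁻¹ = adj(I−A) / det(I−A) ≈
  [   1.9461     1.3599     0.7620]
  [   1.2192     2.2978     0.5979]
  [   1.5006     1.2896     2.2743]
Δx = (I − A)⁻¹ Δd with Δd having +30 in the Publishing component and 0 elsewhere.
So Δx_3 = L_31 · (+30), where L_31 = adj(I−A)_31 / det(I−A) = 0.3200 / 0.21325.
Δx_3 = 0.3200 × (+30) / 0.21325 = 9.60 / 0.21325 ≈ 45.02.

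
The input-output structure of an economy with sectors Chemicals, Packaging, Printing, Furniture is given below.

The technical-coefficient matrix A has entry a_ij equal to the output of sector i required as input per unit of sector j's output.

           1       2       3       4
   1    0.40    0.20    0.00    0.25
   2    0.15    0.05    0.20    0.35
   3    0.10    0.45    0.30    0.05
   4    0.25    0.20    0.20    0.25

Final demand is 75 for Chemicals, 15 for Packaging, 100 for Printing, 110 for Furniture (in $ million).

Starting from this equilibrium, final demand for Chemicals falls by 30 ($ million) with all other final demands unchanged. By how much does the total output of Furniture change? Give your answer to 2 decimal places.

Δx_4 = -50.05

I − A =
  [   0.60    -0.20     0.00    -0.25]
  [  -0.15     0.95    -0.20    -0.35]
  [  -0.10    -0.45     0.70    -0.05]
  [  -0.25    -0.20    -0.20     0.75]
Compute the cofactors C_ij = (−1)^(i+j)·(3×3 minor ij) of I−A; the adjugate is their transpose:
adj(I−A) = Cᵀ =
  [ 0.339250   0.160500   0.101500   0.194750]
  [ 0.163000   0.260250   0.127000   0.184250]
  [ 0.167625   0.202875   0.278625   0.169125]
  [ 0.201250   0.177000   0.142000   0.320000]
det(I−A) = Σ_j (I−A)_1j·C_1j = (0.60)(0.339250) + (-0.20)(0.163000) + (0.00)(0.167625) + (-0.25)(0.201250) = 0.1206375
(I − A)⁻¹ = adj(I−A) / det(I−A) ≈
  [   2.8121     1.3304     0.8414     1.6143]
  [   1.3512     2.1573     1.0527     1.5273]
  [   1.3895     1.6817     2.3096     1.4019]
  [   1.6682     1.4672     1.1771     2.6526]
Δx = (I − A)⁻¹ Δd with Δd having -30 in the Chemicals component and 0 elsewhere.
So Δx_4 = L_41 · (-30), where L_41 = adj(I−A)_41 / det(I−A) = 0.201250 / 0.1206375.
Δx_4 = 0.201250 × (-30) / 0.1206375 = -6.0375 / 0.1206375 ≈ -50.05.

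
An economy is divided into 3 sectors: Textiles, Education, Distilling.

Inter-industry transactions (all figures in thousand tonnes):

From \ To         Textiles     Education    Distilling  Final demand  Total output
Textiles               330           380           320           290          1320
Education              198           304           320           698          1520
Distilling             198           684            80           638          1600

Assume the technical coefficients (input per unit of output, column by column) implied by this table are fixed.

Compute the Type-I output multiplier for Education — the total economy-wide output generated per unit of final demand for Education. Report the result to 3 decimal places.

m_E = 3.283

Technical coefficients a_ij = z_ij / X_j:
  a_TT = 330/1320 = 0.25, a_ET = 198/1320 = 0.15, a_DT = 198/1320 = 0.15
  a_TE = 380/1520 = 0.25, a_EE = 304/1520 = 0.20, a_DE = 684/1520 = 0.45
  a_TD = 320/1600 = 0.20, a_ED = 320/1600 = 0.20, a_DD = 80/1600 = 0.05
I − A =
  [   0.75    -0.25    -0.20]
  [  -0.15     0.80    -0.20]
  [  -0.15    -0.45     0.95]
Cofactors of I−A, C_ij = (−1)^(i+j)·(minor ij) (rows/columns in the sector order above):
  C_11 = (0.80)(0.95) − (-0.20)(-0.45) = 0.6700
  C_12 = −[(-0.15)(0.95) − (-0.20)(-0.15)] = 0.1725
  C_13 = (-0.15)(-0.45) − (0.80)(-0.15) = 0.1875
  C_21 = −[(-0.25)(0.95) − (-0.20)(-0.45)] = 0.3275
  C_22 = (0.75)(0.95) − (-0.20)(-0.15) = 0.6825
  C_23 = −[(0.75)(-0.45) − (-0.25)(-0.15)] = 0.3750
  C_31 = (-0.25)(-0.20) − (-0.20)(0.80) = 0.2100
  C_32 = −[(0.75)(-0.20) − (-0.20)(-0.15)] = 0.1800
  C_33 = (0.75)(0.80) − (-0.25)(-0.15) = 0.5625
det(I−A) = Σ_j (I−A)_1j·C_1j = (0.75)(0.6700) + (-0.25)(0.1725) + (-0.20)(0.1875) = 0.421875
adj(I−A) = Cᵀ =
  [ 0.6700   0.3275   0.2100]
  [ 0.1725   0.6825   0.1800]
  [ 0.1875   0.3750   0.5625]
(I − A)⁻¹ = adj(I−A) / det(I−A) ≈
  [   1.5881     0.7763     0.4978]
  [   0.4089     1.6178     0.4267]
  [   0.4444     0.8889     1.3333]
The output multiplier for sector j is the column-j sum of the Leontief inverse (I − A)⁻¹ = adj(I−A) / det(I−A).
Column E of adj(I−A): (0.3275, 0.6825, 0.3750); det(I−A) = 0.421875.
m_E = (0.3275 + 0.6825 + 0.3750) / 0.421875 = 1.385 / 0.421875 ≈ 3.283.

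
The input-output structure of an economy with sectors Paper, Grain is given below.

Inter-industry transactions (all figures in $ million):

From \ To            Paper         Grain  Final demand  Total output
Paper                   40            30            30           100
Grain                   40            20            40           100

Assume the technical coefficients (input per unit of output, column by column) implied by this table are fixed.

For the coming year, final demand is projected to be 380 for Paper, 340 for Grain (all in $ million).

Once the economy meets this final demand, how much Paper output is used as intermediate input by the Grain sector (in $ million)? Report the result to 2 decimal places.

z_12 = 296.67

Technical coefficients a_ij = z_ij / X_j:
  a_11 = 40/100 = 0.40, a_21 = 40/100 = 0.40
  a_12 = 30/100 = 0.30, a_22 = 20/100 = 0.20
I − A =
  [   0.60    -0.30]
  [  -0.40     0.80]
det(I−A) = (0.60)(0.80) − (-0.30)(-0.40) = 0.3600
adj(I−A) = [[0.80, 0.30], [0.40, 0.60]]
(I − A)⁻¹ = adj(I−A) / det(I−A) ≈
  [   2.2222     0.8333]
  [   1.1111     1.6667]
First solve x = (I − A)⁻¹ d = adj(I−A)·d / det(I−A); in particular x_2 = (0.40·380 + 0.60·340) / 0.3600 = 356.00 / 0.3600 ≈ 988.8889.
Intermediate flow from 1 to 2: z_12 = a_12 · x_2 = 0.30 × 356.00 / 0.3600 = 106.80 / 0.3600 ≈ 296.67.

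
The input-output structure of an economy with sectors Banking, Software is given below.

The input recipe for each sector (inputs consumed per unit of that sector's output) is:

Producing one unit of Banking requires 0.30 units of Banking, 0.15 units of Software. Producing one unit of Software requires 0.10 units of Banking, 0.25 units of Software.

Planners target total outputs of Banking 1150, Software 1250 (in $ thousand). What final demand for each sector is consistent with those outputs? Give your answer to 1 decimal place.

I − A =
  [   0.70    -0.10]
  [  -0.15     0.75]
d = (I − A) x:
  d_1 = (+0.70)·1150 + (-0.10)·1250 = 680.0
  d_2 = (-0.15)·1150 + (+0.75)·1250 = 765.0

d_1 = 680.0, d_2 = 765.0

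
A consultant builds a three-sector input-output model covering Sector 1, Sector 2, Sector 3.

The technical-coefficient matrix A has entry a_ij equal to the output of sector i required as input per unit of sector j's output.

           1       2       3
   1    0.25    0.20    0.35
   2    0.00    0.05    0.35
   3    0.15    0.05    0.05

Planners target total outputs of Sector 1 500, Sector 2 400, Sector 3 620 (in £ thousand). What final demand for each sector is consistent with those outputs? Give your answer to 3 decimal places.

I − A =
  [   0.75    -0.20    -0.35]
  [   0.00     0.95    -0.35]
  [  -0.15    -0.05     0.95]
d = (I − A) x:
  d_1 = (+0.75)·500 + (-0.20)·400 + (-0.35)·620 = 78.000
  d_2 = (+0.00)·500 + (+0.95)·400 + (-0.35)·620 = 163.000
  d_3 = (-0.15)·500 + (-0.05)·400 + (+0.95)·620 = 494.000

d_1 = 78.000, d_2 = 163.000, d_3 = 494.000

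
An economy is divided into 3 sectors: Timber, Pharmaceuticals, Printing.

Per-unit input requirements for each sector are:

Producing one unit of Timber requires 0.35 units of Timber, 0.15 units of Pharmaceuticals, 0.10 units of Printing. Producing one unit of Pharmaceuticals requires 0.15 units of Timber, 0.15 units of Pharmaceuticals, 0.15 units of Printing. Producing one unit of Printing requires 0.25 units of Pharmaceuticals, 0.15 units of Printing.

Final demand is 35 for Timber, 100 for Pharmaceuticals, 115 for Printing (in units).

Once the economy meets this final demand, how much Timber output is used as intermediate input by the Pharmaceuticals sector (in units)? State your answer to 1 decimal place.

z_12 = 28.2

I − A =
  [   0.65    -0.15     0.00]
  [  -0.15     0.85    -0.25]
  [  -0.10    -0.15     0.85]
Cofactors of I−A, C_ij = (−1)^(i+j)·(minor ij) (rows/columns in the sector order above):
  C_11 = (0.85)(0.85) − (-0.25)(-0.15) = 0.6850
  C_12 = −[(-0.15)(0.85) − (-0.25)(-0.10)] = 0.1525
  C_13 = (-0.15)(-0.15) − (0.85)(-0.10) = 0.1075
  C_21 = −[(-0.15)(0.85) − (0.00)(-0.15)] = 0.1275
  C_22 = (0.65)(0.85) − (0.00)(-0.10) = 0.5525
  C_23 = −[(0.65)(-0.15) − (-0.15)(-0.10)] = 0.1125
  C_31 = (-0.15)(-0.25) − (0.00)(0.85) = 0.0375
  C_32 = −[(0.65)(-0.25) − (0.00)(-0.15)] = 0.1625
  C_33 = (0.65)(0.85) − (-0.15)(-0.15) = 0.5300
det(I−A) = Σ_j (I−A)_1j·C_1j = (0.65)(0.6850) + (-0.15)(0.1525) + (0.00)(0.1075) = 0.422375
adj(I−A) = Cᵀ =
  [ 0.6850   0.1275   0.0375]
  [ 0.1525   0.5525   0.1625]
  [ 0.1075   0.1125   0.5300]
(I − A)⁻¹ = adj(I−A) / det(I−A) ≈
  [   1.6218     0.3019     0.0888]
  [   0.3611     1.3081     0.3847]
  [   0.2545     0.2664     1.2548]
First solve x = (I − A)⁻¹ d = adj(I−A)·d / det(I−A); in particular x_2 = (0.1525·35 + 0.5525·100 + 0.1625·115) / 0.422375 = 79.275 / 0.422375 ≈ 187.689.
Intermediate flow from 1 to 2: z_12 = a_12 · x_2 = 0.15 × 79.275 / 0.422375 = 11.89125 / 0.422375 ≈ 28.2.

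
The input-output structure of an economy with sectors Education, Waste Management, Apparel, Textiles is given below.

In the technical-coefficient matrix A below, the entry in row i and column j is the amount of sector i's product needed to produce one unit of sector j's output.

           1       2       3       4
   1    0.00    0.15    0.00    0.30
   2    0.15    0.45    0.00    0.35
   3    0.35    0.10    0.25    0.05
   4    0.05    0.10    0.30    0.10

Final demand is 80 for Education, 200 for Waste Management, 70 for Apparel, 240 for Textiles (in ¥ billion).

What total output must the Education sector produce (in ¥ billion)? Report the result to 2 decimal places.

x_1 = 347.93

I − A =
  [   1.00    -0.15     0.00    -0.30]
  [  -0.15     0.55     0.00    -0.35]
  [  -0.35    -0.10     0.75    -0.05]
  [  -0.05    -0.10    -0.30     0.90]
Compute the cofactors C_ij = (−1)^(i+j)·(3×3 minor ij) of I−A; the adjugate is their transpose:
adj(I−A) = Cᵀ =
  [ 0.326250   0.130500   0.065250   0.163125]
  [ 0.148875   0.617250   0.118500   0.296250]
  [ 0.178375   0.151625   0.424375   0.142000]
  [ 0.094125   0.126375   0.158250   0.395625]
det(I−A) = Σ_j (I−A)_1j·C_1j = (1.00)(0.326250) + (-0.15)(0.148875) + (0.00)(0.178375) + (-0.30)(0.094125) = 0.27568125
(I − A)⁻¹ = adj(I−A) / det(I−A) ≈
  [   1.1834     0.4734     0.2367     0.5917]
  [   0.5400     2.2390     0.4298     1.0746]
  [   0.6470     0.5500     1.5394     0.5151]
  [   0.3414     0.4584     0.5740     1.4351]
x = (I − A)⁻¹ d = adj(I−A)·d / det(I−A), with det(I−A) = 0.27568125:
  x_1 = (0.326250·80 + 0.130500·200 + 0.065250·70 + 0.163125·240) / 0.27568125 = 95.9175 / 0.27568125 ≈ 347.93
  x_2 = (0.148875·80 + 0.617250·200 + 0.118500·70 + 0.296250·240) / 0.27568125 = 214.755 / 0.27568125 ≈ 779.00
  x_3 = (0.178375·80 + 0.151625·200 + 0.424375·70 + 0.142000·240) / 0.27568125 = 108.38125 / 0.27568125 ≈ 393.14
  x_4 = (0.094125·80 + 0.126375·200 + 0.158250·70 + 0.395625·240) / 0.27568125 = 138.8325 / 0.27568125 ≈ 503.60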